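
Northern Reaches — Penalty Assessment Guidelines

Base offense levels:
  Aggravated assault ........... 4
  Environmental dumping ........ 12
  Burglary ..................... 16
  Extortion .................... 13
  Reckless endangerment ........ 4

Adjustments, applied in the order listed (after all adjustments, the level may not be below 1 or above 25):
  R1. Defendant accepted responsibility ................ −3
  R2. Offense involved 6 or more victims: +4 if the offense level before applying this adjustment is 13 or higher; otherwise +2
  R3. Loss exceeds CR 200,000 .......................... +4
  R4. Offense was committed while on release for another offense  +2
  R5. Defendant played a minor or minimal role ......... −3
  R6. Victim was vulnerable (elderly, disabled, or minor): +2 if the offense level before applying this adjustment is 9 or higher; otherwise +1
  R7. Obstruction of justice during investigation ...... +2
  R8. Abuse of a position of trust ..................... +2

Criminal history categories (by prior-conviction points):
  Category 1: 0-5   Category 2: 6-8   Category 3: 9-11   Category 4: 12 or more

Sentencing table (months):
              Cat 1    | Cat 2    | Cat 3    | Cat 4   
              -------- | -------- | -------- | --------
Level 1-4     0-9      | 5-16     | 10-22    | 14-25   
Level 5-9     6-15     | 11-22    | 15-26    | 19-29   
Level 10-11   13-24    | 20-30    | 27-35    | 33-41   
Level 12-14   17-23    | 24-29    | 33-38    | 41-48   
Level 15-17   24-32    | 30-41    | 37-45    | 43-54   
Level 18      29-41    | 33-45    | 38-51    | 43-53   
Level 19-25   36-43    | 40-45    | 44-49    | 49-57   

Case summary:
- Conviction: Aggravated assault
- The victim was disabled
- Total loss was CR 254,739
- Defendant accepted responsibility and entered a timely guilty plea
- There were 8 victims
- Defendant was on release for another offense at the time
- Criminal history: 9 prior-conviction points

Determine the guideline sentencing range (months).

27-35 months

Base offense level for aggravated assault: 4.
R1 applies: 4 − 3 = 1.
R2 applies (level before this adjustment is 1 < 13, so +2): 1 + 2 = 3.
R3 applies: 3 + 4 = 7.
R4 applies: 7 + 2 = 9.
R6 applies (level before this adjustment is 9 ≥ 9, so +2): 9 + 2 = 11.
R7 does not apply.
Final offense level: 11.
Criminal history: 9 prior points → Category 3 (9-11).
Level 11 falls in the 10-11 band.
Grid: Level 10-11 × Category 3 = 27-35 months.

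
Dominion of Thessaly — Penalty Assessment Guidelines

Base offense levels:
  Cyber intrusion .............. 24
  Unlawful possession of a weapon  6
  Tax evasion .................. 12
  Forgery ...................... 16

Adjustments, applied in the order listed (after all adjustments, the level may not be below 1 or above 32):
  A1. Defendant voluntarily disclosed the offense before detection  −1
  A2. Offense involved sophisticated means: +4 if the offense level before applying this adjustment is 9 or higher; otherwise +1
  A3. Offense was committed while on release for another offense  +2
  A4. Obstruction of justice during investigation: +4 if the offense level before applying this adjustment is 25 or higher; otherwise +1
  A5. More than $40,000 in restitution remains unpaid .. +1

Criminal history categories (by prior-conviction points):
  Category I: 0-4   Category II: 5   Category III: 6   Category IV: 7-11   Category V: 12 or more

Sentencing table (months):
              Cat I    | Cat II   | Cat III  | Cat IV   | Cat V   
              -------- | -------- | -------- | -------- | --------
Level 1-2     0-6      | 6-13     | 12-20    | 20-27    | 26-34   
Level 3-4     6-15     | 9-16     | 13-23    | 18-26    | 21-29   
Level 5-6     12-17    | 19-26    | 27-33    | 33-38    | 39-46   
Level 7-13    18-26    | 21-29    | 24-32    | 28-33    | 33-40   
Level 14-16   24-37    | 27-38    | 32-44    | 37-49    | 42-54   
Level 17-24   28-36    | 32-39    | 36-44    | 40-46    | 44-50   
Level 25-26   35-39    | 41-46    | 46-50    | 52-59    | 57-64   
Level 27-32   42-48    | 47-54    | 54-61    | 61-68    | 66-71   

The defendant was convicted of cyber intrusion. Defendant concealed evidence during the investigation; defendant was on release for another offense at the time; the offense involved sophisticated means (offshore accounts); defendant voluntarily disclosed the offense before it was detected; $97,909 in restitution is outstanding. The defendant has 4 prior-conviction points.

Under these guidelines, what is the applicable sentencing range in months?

42-48 months

Base offense level for cyber intrusion: 24.
A1 applies: 24 − 1 = 23.
A2 applies (level before this adjustment is 23 ≥ 9, so +4): 23 + 4 = 27.
A3 applies: 27 + 2 = 29.
A4 applies (level before this adjustment is 29 ≥ 25, so +4): 29 + 4 = 33.
A5 applies: 33 + 1 = 34.
Level 34 exceeds the maximum of 32; capped at 32.
Final offense level: 32.
Criminal history: 4 prior points → Category I (0-4).
Level 32 falls in the 27-32 band.
Grid: Level 27-32 × Category I = 42-48 months.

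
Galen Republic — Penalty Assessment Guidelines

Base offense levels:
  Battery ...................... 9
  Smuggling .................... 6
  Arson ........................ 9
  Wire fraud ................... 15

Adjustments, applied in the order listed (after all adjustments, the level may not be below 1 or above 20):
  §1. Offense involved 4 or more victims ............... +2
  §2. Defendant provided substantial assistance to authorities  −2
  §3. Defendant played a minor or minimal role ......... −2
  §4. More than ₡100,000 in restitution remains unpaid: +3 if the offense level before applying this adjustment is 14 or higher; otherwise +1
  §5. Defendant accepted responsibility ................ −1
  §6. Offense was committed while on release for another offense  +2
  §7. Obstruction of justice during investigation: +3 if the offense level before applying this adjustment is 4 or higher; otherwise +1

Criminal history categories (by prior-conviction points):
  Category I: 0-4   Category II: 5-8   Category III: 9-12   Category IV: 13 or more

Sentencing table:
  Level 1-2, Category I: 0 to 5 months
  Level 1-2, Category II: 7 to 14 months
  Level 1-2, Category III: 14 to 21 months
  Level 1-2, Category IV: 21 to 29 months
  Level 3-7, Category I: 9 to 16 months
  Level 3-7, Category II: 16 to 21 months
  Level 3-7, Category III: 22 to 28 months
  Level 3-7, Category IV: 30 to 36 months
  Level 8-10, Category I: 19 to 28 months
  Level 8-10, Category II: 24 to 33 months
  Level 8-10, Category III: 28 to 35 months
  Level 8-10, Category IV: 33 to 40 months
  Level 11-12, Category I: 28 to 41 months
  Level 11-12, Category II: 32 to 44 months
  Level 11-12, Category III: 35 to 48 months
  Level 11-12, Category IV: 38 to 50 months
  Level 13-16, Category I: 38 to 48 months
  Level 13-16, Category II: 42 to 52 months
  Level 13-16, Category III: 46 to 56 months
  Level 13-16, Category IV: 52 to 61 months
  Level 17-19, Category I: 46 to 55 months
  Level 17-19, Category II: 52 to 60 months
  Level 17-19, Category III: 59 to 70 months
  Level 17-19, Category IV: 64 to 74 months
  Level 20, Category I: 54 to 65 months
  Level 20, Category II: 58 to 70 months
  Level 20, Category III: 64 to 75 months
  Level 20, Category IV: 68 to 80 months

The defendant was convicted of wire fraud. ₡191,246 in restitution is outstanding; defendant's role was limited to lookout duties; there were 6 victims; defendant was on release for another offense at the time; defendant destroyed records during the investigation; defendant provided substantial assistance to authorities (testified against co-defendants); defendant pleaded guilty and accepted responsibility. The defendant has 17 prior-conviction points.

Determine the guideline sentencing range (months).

Base offense level for wire fraud: 15.
§1 applies: 15 + 2 = 17.
§2 applies: 17 − 2 = 15.
§3 applies: 15 − 2 = 13.
§4 applies (level before this adjustment is 13 < 14, so +1): 13 + 1 = 14.
§5 applies: 14 − 1 = 13.
§6 applies: 13 + 2 = 15.
§7 applies (level before this adjustment is 15 ≥ 4, so +3): 15 + 3 = 18.
Final offense level: 18.
Criminal history: 17 prior points → Category IV (13+).
Level 18 falls in the 17-19 band.
Grid: Level 17-19 × Category IV = 64-74 months.

64-74 months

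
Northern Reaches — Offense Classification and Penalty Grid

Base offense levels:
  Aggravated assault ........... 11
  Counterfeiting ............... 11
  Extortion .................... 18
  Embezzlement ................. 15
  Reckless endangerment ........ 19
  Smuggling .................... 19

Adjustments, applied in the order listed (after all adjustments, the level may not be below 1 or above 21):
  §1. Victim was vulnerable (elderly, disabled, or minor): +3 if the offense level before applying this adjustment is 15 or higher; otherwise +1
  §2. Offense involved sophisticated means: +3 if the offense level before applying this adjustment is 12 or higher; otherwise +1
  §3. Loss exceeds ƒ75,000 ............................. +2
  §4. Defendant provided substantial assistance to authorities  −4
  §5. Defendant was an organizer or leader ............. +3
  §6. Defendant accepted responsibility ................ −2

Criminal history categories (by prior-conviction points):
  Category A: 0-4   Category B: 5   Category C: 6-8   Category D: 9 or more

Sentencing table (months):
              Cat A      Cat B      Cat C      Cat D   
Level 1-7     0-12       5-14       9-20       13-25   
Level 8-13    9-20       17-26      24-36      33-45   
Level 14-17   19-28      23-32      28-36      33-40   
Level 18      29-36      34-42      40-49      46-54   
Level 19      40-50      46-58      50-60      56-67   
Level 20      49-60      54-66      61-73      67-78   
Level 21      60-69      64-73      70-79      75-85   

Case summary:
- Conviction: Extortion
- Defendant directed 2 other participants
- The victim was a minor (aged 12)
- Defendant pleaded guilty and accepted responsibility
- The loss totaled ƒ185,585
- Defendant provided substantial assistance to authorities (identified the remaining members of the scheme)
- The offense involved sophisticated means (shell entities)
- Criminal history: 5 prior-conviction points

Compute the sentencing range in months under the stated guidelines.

64-73 months

Base offense level for extortion: 18.
§1 applies (level before this adjustment is 18 ≥ 15, so +3): 18 + 3 = 21.
§2 applies (level before this adjustment is 21 ≥ 12, so +3): 21 + 3 = 24.
§3 applies: 24 + 2 = 26.
§4 applies: 26 − 4 = 22.
§5 applies: 22 + 3 = 25.
§6 applies: 25 − 2 = 23.
Level 23 exceeds the maximum of 21; capped at 21.
Final offense level: 21.
Criminal history: 5 prior points → Category B (5).
Level 21 falls in the 21 band.
Grid: Level 21 × Category B = 64-73 months.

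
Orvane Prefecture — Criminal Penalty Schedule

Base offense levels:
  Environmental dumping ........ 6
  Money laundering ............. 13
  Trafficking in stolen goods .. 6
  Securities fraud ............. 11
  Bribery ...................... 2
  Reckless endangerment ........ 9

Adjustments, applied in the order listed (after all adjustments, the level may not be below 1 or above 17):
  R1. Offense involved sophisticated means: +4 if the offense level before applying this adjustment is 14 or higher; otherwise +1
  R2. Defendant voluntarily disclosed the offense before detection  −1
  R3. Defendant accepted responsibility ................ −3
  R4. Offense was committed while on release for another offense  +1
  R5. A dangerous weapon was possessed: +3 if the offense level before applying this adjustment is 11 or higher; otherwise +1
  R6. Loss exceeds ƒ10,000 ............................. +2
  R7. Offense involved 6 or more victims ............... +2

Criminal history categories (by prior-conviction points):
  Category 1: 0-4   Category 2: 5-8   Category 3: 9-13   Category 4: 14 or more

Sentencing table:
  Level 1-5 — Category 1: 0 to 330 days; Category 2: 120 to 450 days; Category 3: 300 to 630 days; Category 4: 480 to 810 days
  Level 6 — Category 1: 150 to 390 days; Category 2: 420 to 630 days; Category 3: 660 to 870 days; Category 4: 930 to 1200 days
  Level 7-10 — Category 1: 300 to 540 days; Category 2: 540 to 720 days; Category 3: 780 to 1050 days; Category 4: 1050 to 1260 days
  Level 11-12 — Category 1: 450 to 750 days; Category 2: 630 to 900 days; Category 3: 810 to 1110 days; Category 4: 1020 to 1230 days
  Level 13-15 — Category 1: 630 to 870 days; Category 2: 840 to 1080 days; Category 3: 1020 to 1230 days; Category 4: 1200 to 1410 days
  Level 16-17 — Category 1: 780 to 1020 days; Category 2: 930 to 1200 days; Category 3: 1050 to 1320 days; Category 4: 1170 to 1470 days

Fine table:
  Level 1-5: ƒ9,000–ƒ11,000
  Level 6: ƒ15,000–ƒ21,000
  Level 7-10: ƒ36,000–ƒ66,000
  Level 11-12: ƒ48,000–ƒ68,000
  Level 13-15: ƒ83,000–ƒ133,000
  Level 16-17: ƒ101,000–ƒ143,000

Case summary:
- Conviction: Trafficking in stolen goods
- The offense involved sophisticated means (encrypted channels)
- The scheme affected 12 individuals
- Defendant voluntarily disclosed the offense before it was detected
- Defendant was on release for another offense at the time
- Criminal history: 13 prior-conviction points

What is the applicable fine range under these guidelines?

ƒ36,000–ƒ66,000

Base offense level for trafficking in stolen goods: 6.
R1 applies (level before this adjustment is 6 < 14, so +1): 6 + 1 = 7.
R2 applies: 7 − 1 = 6.
R4 applies: 6 + 1 = 7.
R6 does not apply.
R7 applies: 7 + 2 = 9.
Final offense level: 9.
Level 9 falls in the 7-10 band.
Fine table: Level 7-10 → ƒ36,000–ƒ66,000.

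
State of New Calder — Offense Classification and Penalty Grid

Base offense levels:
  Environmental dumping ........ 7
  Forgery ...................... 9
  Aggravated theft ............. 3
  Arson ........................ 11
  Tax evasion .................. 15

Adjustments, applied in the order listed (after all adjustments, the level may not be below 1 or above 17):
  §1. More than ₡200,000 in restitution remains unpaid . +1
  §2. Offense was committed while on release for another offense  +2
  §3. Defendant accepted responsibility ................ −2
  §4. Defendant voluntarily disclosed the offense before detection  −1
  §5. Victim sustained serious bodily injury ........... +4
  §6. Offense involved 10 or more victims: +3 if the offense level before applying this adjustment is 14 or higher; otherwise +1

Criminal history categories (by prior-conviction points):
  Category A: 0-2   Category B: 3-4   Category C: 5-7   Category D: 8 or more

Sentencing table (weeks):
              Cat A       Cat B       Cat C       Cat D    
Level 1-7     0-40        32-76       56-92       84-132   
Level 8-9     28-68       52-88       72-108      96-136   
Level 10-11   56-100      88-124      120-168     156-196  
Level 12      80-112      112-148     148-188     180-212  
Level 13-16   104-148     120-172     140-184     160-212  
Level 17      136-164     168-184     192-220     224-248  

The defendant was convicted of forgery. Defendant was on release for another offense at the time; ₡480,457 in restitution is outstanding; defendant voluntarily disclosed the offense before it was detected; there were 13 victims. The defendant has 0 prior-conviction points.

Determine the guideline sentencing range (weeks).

80-112 weeks

Base offense level for forgery: 9.
§1 applies: 9 + 1 = 10.
§2 applies: 10 + 2 = 12.
§4 applies: 12 − 1 = 11.
§5 does not apply.
§6 applies (level before this adjustment is 11 < 14, so +1): 11 + 1 = 12.
Final offense level: 12.
Criminal history: 0 prior points → Category A (0-2).
Level 12 falls in the 12 band.
Grid: Level 12 × Category A = 80-112 weeks.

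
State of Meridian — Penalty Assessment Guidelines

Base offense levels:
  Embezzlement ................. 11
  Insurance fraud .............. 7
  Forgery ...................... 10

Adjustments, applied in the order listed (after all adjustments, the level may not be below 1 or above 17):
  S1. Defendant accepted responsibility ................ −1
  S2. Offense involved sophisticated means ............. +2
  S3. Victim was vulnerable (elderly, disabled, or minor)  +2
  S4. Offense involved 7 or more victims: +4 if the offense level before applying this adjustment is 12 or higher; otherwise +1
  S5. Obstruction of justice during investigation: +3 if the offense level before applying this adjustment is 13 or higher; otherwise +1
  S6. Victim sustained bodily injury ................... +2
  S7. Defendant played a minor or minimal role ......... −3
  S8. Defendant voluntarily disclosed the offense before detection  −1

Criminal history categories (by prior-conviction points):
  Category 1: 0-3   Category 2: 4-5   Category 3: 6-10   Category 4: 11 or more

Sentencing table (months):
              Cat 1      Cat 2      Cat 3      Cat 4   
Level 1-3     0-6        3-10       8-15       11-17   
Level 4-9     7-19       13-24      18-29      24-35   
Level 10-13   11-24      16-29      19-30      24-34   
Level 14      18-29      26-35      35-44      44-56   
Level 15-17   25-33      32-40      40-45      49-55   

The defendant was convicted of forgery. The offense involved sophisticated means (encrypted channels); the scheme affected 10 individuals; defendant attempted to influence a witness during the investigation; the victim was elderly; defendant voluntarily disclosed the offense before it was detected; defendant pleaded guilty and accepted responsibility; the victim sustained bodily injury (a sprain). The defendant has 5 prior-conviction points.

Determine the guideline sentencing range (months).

32-40 months

Base offense level for forgery: 10.
S1 applies: 10 − 1 = 9.
S2 applies: 9 + 2 = 11.
S3 applies: 11 + 2 = 13.
S4 applies (level before this adjustment is 13 ≥ 12, so +4): 13 + 4 = 17.
S5 applies (level before this adjustment is 17 ≥ 13, so +3): 17 + 3 = 20.
S6 applies: 20 + 2 = 22.
S8 applies: 22 − 1 = 21.
Level 21 exceeds the maximum of 17; capped at 17.
Final offense level: 17.
Criminal history: 5 prior points → Category 2 (4-5).
Level 17 falls in the 15-17 band.
Grid: Level 15-17 × Category 2 = 32-40 months.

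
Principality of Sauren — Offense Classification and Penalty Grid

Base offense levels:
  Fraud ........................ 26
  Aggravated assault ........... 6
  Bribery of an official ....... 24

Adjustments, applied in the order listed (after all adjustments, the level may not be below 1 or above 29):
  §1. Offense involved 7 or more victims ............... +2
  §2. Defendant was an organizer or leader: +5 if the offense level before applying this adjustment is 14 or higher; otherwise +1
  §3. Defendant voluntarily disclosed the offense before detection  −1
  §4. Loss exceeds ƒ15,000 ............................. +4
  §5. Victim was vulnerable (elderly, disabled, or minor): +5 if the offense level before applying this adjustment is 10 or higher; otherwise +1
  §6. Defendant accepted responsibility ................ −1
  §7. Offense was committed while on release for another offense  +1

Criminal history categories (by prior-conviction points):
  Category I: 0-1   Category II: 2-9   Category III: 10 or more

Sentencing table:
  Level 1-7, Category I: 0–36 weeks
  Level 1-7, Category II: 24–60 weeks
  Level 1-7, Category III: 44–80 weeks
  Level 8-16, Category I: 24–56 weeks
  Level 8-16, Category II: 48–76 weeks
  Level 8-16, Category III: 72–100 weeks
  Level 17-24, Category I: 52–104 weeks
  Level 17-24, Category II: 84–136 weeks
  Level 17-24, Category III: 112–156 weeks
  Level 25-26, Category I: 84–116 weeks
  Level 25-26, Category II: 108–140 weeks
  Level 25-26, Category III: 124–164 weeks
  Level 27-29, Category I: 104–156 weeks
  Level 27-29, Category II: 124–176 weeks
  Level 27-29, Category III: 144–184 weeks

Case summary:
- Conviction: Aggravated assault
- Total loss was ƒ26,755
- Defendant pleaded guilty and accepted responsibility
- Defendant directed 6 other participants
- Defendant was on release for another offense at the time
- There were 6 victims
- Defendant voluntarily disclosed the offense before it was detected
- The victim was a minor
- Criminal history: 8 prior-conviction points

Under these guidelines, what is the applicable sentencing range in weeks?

48-76 weeks

Base offense level for aggravated assault: 6.
§1 does not apply.
§2 applies (level before this adjustment is 6 < 14, so +1): 6 + 1 = 7.
§3 applies: 7 − 1 = 6.
§4 applies: 6 + 4 = 10.
§5 applies (level before this adjustment is 10 ≥ 10, so +5): 10 + 5 = 15.
§6 applies: 15 − 1 = 14.
§7 applies: 14 + 1 = 15.
Final offense level: 15.
Criminal history: 8 prior points → Category II (2-9).
Level 15 falls in the 8-16 band.
Grid: Level 8-16 × Category II = 48-76 weeks.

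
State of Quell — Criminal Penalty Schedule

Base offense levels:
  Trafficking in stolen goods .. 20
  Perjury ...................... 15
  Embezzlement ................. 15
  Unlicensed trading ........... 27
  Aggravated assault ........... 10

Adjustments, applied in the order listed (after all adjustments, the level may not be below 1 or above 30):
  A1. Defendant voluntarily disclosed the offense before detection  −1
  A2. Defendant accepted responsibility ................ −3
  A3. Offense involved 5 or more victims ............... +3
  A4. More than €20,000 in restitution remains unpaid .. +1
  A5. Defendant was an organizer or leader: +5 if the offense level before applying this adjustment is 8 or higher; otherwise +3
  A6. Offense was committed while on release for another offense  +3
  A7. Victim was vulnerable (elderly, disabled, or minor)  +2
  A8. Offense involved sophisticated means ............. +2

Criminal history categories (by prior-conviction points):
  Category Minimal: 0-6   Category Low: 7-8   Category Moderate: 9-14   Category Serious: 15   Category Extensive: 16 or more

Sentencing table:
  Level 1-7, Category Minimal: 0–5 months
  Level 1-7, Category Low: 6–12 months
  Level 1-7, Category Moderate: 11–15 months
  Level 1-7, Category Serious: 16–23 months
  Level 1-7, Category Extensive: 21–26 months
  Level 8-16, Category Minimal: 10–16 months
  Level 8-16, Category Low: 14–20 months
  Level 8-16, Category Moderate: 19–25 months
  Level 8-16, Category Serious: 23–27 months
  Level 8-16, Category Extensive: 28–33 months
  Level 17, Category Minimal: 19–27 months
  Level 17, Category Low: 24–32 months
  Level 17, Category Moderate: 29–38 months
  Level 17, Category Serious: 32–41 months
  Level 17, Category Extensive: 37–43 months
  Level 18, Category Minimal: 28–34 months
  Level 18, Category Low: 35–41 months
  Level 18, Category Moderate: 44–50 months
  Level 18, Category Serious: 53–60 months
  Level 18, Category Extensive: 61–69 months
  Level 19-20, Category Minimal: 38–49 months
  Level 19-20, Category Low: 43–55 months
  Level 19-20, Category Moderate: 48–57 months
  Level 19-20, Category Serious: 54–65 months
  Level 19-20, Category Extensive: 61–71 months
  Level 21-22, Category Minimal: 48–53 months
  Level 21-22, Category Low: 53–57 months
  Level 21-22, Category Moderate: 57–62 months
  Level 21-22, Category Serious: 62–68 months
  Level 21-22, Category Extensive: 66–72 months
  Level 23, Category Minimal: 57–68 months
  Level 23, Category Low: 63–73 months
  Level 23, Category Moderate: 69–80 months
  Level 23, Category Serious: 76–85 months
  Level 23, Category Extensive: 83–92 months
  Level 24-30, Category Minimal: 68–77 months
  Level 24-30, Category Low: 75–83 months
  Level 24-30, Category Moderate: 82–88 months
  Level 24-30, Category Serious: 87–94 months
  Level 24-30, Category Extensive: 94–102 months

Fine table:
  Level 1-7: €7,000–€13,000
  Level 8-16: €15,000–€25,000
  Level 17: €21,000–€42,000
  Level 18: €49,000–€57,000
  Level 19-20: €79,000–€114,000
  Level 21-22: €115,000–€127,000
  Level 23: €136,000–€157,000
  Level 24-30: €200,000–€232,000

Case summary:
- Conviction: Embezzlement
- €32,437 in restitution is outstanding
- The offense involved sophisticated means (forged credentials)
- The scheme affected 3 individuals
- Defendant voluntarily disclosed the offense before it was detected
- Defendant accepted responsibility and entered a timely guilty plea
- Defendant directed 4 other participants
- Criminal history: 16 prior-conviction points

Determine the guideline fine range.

€79,000–€114,000

Base offense level for embezzlement: 15.
A1 applies: 15 − 1 = 14.
A2 applies: 14 − 3 = 11.
A4 applies: 11 + 1 = 12.
A5 applies (level before this adjustment is 12 ≥ 8, so +5): 12 + 5 = 17.
A7 does not apply.
A8 applies: 17 + 2 = 19.
Final offense level: 19.
Level 19 falls in the 19-20 band.
Fine table: Level 19-20 → €79,000–€114,000.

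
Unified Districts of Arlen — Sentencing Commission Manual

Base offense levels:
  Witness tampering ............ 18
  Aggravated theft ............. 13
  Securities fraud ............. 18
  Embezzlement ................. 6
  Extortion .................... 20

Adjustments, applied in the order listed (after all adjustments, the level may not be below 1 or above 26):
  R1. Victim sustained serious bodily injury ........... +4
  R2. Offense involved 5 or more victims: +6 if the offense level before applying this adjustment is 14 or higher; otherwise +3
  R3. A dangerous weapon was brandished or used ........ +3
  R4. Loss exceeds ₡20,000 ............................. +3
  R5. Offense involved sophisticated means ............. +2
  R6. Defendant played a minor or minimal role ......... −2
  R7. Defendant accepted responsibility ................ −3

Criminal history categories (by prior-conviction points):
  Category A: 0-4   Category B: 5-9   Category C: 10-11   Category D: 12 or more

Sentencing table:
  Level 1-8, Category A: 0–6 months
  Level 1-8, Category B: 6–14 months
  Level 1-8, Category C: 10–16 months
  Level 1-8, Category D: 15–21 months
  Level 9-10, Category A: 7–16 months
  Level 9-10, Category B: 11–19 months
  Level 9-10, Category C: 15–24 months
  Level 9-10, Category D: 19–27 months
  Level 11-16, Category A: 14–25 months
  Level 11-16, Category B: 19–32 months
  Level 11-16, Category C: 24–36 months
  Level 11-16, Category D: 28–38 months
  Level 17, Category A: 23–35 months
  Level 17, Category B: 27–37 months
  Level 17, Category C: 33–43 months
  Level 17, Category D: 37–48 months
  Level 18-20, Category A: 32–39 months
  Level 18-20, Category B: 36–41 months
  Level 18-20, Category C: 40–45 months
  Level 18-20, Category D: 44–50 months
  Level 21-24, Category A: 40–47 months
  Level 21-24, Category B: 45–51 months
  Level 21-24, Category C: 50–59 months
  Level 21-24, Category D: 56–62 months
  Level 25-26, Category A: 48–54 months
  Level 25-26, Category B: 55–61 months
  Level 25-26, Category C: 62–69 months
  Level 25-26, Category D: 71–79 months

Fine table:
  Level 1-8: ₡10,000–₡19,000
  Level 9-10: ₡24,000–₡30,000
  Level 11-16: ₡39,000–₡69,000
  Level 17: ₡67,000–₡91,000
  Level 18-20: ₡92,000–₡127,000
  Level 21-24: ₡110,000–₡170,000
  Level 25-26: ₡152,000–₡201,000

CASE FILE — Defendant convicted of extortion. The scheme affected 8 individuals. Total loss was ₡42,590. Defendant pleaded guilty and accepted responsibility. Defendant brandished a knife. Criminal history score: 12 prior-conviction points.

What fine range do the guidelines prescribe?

Base offense level for extortion: 20.
R1 does not apply.
R2 applies (level before this adjustment is 20 ≥ 14, so +6): 20 + 6 = 26.
R3 applies: 26 + 3 = 29.
R4 applies: 29 + 3 = 32.
R6 does not apply.
R7 applies: 32 − 3 = 29.
Level 29 exceeds the maximum of 26; capped at 26.
Final offense level: 26.
Level 26 falls in the 25-26 band.
Fine table: Level 25-26 → ₡152,000–₡201,000.

₡152,000–₡201,000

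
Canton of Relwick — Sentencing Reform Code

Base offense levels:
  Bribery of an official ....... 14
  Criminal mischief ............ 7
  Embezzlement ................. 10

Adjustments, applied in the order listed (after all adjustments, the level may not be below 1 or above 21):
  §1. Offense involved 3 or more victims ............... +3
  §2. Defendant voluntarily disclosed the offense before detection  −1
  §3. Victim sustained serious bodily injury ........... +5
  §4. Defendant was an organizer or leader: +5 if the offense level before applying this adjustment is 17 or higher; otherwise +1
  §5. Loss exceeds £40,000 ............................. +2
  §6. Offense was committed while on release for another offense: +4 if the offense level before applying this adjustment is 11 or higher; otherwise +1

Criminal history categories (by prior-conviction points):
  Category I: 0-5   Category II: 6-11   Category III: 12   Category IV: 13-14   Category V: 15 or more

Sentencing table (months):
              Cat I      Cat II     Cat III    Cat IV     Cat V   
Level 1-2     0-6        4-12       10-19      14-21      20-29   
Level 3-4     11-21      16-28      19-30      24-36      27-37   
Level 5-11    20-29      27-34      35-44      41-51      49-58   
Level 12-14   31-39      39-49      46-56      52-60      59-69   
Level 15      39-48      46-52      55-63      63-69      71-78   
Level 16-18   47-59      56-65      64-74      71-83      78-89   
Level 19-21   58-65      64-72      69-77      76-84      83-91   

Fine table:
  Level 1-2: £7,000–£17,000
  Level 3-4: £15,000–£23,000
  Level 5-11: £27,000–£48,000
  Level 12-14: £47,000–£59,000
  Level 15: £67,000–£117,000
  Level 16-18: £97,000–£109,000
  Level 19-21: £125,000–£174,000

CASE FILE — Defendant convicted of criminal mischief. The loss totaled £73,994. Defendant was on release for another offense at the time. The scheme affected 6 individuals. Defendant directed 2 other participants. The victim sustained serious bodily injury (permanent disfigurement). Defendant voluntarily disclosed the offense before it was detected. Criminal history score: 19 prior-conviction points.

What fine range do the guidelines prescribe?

£125,000–£174,000

Base offense level for criminal mischief: 7.
§1 applies: 7 + 3 = 10.
§2 applies: 10 − 1 = 9.
§3 applies: 9 + 5 = 14.
§4 applies (level before this adjustment is 14 < 17, so +1): 14 + 1 = 15.
§5 applies: 15 + 2 = 17.
§6 applies (level before this adjustment is 17 ≥ 11, so +4): 17 + 4 = 21.
Final offense level: 21.
Level 21 falls in the 19-21 band.
Fine table: Level 19-21 → £125,000–£174,000.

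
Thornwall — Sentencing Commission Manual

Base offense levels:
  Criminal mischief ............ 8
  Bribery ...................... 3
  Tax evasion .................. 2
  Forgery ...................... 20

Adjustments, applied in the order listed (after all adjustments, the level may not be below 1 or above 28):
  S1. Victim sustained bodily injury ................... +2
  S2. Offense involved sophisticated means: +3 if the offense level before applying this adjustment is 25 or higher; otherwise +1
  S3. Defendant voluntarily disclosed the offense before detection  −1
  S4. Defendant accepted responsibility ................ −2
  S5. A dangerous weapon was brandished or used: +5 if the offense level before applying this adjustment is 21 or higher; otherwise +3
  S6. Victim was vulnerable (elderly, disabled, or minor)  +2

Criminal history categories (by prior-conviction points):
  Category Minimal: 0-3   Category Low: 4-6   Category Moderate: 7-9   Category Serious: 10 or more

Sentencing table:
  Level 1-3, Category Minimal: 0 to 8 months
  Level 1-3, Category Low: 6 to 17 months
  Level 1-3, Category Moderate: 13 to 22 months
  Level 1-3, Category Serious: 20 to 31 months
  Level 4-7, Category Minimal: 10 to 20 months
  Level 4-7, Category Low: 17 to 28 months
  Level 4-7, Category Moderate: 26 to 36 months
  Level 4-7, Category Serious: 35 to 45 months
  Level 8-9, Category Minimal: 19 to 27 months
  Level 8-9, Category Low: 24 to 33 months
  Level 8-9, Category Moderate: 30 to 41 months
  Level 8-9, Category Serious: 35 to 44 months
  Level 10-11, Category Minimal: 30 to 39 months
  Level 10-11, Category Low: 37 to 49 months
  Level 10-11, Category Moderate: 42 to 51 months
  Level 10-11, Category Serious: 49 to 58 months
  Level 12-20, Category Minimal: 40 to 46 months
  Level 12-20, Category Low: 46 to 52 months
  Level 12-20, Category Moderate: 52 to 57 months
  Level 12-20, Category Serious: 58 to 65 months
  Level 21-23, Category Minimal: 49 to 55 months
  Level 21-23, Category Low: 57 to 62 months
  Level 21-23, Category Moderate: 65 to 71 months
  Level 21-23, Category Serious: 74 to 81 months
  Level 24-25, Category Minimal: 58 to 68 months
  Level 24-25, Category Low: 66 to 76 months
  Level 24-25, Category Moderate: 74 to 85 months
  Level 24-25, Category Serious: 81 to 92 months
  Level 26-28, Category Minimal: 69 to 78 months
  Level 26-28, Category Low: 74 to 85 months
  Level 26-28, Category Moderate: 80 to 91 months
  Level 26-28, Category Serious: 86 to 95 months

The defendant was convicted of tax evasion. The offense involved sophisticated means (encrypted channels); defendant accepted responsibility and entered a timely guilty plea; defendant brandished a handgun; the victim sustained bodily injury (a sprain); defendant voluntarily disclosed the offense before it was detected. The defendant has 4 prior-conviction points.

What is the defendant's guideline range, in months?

Base offense level for tax evasion: 2.
S1 applies: 2 + 2 = 4.
S2 applies (level before this adjustment is 4 < 25, so +1): 4 + 1 = 5.
S3 applies: 5 − 1 = 4.
S4 applies: 4 − 2 = 2.
S5 applies (level before this adjustment is 2 < 21, so +3): 2 + 3 = 5.
S6 does not apply.
Final offense level: 5.
Criminal history: 4 prior points → Category Low (4-6).
Level 5 falls in the 4-7 band.
Grid: Level 4-7 × Category Low = 17-28 months.

17-28 months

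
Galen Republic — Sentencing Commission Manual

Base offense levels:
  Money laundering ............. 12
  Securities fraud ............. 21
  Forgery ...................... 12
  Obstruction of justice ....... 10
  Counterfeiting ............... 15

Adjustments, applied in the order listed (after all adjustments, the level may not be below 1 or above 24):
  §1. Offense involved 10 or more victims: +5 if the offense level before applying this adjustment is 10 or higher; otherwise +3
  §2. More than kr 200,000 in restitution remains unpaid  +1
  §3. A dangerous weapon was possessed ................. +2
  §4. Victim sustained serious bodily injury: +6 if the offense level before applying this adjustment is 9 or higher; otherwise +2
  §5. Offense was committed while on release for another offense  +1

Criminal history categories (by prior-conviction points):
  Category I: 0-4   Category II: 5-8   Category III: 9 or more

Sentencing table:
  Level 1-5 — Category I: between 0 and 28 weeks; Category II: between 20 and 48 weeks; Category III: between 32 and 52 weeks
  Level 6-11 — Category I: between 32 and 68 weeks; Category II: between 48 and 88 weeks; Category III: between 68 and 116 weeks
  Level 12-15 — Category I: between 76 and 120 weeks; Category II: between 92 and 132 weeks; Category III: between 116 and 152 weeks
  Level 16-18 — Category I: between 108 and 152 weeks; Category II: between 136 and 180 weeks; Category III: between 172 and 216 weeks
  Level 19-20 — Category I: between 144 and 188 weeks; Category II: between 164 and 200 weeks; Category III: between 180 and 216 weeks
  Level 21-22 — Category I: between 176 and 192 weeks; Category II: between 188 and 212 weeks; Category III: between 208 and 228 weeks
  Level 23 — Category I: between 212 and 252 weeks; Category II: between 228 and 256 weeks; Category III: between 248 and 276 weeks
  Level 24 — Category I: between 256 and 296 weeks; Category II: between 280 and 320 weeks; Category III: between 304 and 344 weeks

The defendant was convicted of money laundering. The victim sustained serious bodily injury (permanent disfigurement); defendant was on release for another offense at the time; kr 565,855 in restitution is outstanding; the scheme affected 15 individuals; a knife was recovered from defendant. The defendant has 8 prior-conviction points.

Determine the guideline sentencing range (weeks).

Base offense level for money laundering: 12.
§1 applies (level before this adjustment is 12 ≥ 10, so +5): 12 + 5 = 17.
§2 applies: 17 + 1 = 18.
§3 applies: 18 + 2 = 20.
§4 applies (level before this adjustment is 20 ≥ 9, so +6): 20 + 6 = 26.
§5 applies: 26 + 1 = 27.
Level 27 exceeds the maximum of 24; capped at 24.
Final offense level: 24.
Criminal history: 8 prior points → Category II (5-8).
Level 24 falls in the 24 band.
Grid: Level 24 × Category II = 280-320 weeks.

280-320 weeks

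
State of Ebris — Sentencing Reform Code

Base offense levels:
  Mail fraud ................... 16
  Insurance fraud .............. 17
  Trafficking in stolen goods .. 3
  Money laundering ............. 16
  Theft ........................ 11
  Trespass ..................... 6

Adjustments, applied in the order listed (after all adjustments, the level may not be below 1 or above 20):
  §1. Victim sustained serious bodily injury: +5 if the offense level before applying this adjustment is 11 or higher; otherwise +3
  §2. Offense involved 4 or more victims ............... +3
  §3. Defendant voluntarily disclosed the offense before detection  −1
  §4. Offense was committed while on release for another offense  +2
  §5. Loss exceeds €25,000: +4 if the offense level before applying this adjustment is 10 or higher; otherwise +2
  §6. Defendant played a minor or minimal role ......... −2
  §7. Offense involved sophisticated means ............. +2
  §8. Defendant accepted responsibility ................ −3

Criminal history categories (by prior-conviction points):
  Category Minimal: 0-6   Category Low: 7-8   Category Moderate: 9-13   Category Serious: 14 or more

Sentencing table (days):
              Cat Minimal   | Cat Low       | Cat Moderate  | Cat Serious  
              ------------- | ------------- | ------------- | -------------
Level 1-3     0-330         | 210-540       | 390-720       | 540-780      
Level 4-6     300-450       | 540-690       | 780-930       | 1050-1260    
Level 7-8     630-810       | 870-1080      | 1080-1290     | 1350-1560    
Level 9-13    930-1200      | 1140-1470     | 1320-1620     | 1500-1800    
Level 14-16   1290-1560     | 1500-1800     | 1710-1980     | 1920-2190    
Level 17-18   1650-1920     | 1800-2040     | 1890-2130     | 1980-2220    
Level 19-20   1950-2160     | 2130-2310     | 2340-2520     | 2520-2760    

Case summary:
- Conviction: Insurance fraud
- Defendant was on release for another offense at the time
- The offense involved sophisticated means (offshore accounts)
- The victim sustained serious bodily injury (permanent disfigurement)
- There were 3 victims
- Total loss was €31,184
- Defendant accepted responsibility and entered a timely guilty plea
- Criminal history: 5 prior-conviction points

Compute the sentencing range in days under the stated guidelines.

Base offense level for insurance fraud: 17.
§1 applies (level before this adjustment is 17 ≥ 11, so +5): 17 + 5 = 22.
§3 does not apply.
§4 applies: 22 + 2 = 24.
§5 applies (level before this adjustment is 24 ≥ 10, so +4): 24 + 4 = 28.
§7 applies: 28 + 2 = 30.
§8 applies: 30 − 3 = 27.
Level 27 exceeds the maximum of 20; capped at 20.
Final offense level: 20.
Criminal history: 5 prior points → Category Minimal (0-6).
Level 20 falls in the 19-20 band.
Grid: Level 19-20 × Category Minimal = 1950-2160 days.

1950-2160 days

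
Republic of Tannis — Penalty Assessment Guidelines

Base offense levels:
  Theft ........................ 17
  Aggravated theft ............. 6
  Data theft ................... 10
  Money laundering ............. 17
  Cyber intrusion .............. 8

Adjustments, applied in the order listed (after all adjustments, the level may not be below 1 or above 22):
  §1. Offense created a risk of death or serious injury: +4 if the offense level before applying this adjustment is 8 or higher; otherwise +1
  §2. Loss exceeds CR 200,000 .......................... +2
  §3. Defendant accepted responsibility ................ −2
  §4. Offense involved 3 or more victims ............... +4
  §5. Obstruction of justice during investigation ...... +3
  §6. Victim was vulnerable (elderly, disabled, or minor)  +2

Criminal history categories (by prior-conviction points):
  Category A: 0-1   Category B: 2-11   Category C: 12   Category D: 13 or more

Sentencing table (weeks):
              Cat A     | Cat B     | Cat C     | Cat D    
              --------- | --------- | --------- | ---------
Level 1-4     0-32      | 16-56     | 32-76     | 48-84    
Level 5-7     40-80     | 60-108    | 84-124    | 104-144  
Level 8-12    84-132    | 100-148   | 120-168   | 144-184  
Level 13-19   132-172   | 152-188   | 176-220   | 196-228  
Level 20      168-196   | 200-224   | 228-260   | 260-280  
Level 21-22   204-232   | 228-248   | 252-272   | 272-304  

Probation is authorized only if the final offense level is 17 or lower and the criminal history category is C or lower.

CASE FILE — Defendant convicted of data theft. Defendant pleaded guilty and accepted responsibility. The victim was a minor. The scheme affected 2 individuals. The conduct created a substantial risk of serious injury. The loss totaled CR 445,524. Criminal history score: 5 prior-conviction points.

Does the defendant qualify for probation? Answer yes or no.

Base offense level for data theft: 10.
§1 applies (level before this adjustment is 10 ≥ 8, so +4): 10 + 4 = 14.
§2 applies: 14 + 2 = 16.
§3 applies: 16 − 2 = 14.
§4 does not apply.
§5 does not apply.
§6 applies: 14 + 2 = 16.
Final offense level: 16.
Criminal history: 5 prior points → Category B (2-11).
Level 16 falls in the 13-19 band.
Grid: Level 13-19 × Category B = 152-188 weeks.
Probation check: level 16 ≤ 17 and category B ≤ C → eligible.

Yes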